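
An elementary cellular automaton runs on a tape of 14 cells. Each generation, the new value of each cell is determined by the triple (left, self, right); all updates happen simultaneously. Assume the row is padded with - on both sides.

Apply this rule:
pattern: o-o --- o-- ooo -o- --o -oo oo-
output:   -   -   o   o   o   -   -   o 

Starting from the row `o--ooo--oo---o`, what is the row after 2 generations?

generation 1: oo--ooo--oo--o
generation 2: -oo--ooo--oo-o

-oo--ooo--oo-o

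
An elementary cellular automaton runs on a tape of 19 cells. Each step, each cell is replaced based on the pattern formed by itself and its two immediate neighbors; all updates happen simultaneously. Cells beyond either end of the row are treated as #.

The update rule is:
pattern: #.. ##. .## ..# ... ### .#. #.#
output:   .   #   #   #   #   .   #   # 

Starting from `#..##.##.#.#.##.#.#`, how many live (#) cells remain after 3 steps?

16

#.#################
###................
..#.###############
count of #: 16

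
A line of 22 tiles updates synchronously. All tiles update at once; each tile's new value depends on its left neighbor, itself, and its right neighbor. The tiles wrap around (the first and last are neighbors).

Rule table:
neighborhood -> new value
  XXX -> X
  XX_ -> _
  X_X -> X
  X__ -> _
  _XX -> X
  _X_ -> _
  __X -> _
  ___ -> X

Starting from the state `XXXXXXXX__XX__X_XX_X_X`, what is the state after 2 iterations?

XXXXXX__X___XX_X_X_XXX

iteration 1: XXXXXXX___X____XX_X_XX
iteration 2: XXXXXX__X___XX_X_X_XXX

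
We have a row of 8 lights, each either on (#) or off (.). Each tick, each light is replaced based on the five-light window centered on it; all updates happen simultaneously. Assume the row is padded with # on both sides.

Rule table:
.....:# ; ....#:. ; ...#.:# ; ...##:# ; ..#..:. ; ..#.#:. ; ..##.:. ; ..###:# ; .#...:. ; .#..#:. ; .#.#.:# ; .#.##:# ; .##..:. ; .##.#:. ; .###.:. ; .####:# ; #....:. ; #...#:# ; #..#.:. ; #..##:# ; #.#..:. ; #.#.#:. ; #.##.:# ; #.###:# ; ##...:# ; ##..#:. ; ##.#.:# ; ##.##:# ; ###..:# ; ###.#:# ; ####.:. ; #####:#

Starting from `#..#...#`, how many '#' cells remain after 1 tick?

tick 1: #....###
count of #: 4

4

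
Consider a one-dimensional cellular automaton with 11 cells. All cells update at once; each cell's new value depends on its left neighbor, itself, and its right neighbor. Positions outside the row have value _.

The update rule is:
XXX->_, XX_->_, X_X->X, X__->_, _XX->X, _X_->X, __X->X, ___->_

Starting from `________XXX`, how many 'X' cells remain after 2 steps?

_______XX__
______XX___
count of X: 2

2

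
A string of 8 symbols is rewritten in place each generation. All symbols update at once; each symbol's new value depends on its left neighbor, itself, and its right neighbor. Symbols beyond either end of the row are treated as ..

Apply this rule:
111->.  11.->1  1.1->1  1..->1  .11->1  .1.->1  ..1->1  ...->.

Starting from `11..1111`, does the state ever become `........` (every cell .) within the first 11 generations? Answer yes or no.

11111..1
1...1111
11.11..1
11111111
1......1
11....11
111..111
1.1111.1
111..111  (repeats generation 7; period 2)
generation 11: 111..111
generation 11 is 111..111, still not uniform .

no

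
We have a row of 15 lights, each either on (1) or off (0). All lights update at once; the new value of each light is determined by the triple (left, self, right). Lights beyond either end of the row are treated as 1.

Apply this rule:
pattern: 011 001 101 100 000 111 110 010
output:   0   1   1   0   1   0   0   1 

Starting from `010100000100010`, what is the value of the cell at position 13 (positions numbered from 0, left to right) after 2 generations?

111101111101111
000010000010000
position 13 holds 0

0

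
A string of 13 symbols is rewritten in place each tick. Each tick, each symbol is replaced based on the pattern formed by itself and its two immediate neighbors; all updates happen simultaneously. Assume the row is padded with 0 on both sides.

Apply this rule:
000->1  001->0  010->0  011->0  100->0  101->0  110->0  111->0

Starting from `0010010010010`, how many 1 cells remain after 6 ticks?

tick 1: 1000000000000
tick 2: 0011111111111
tick 3: 1000000000000  (repeats tick 1; period 2)
tick 6: 0011111111111
count of 1: 11

11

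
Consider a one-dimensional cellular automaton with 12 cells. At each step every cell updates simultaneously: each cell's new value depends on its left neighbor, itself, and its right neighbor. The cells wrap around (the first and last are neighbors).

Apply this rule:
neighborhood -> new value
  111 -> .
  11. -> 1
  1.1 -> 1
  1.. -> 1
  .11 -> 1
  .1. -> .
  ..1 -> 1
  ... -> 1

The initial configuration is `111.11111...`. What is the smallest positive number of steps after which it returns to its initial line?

1.111...1111
111.11111...

2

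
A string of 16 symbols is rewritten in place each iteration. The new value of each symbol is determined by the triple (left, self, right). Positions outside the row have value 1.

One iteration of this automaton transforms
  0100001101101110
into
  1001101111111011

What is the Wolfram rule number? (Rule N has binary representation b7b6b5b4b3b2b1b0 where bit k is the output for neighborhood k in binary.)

105

position 13: 111 → 0  (bit 7 = 0)
position 7: 110 → 1  (bit 6 = 1)
position 0: 101 → 1  (bit 5 = 1)
position 2: 100 → 0  (bit 4 = 0)
position 6: 011 → 1  (bit 3 = 1)
position 1: 010 → 0  (bit 2 = 0)
position 5: 001 → 0  (bit 1 = 0)
position 3: 000 → 1  (bit 0 = 1)
bits b7..b0 = 01101001 = 105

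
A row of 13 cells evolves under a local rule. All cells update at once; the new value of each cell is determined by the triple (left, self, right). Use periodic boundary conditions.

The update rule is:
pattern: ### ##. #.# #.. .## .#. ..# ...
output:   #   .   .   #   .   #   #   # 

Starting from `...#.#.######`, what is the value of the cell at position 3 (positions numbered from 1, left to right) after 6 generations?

####.#..####.
.##..###.##..
#..##.#....##
.##...#####.#
...###.###..#
###.#...#.###
position 3 holds #

#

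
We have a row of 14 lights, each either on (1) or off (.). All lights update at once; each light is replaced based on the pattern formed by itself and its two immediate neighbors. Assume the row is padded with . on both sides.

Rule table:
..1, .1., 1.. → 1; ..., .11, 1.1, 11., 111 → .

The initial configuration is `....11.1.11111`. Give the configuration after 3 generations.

.1.......1....

...1...1......
..111.111.....
.1.......1....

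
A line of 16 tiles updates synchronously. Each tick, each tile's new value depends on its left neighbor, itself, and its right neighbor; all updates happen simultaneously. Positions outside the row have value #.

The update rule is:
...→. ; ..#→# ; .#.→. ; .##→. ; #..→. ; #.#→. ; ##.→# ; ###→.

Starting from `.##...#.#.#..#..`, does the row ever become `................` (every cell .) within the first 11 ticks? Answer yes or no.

tick 1: ..#..#......#..#
tick 2: .#..#......#..#.
tick 3: ...#......#..#..
tick 4: ..#......#..#..#
tick 5: .#......#..#..#.
tick 6: .......#..#..#..
tick 7: ......#..#..#..#
tick 8: .....#..#..#..#.
tick 9: ....#..#..#..#..
tick 10: ...#..#..#..#..#
tick 11: ..#..#..#..#..#.
tick 11 is ..#..#..#..#..#., still not uniform .

no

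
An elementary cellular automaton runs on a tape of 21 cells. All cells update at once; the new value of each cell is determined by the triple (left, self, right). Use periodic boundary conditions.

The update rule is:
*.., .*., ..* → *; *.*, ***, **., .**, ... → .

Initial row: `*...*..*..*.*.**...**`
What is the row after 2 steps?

**..........**.**.**.

.*.********.*...*.*..
**..........**.**.**.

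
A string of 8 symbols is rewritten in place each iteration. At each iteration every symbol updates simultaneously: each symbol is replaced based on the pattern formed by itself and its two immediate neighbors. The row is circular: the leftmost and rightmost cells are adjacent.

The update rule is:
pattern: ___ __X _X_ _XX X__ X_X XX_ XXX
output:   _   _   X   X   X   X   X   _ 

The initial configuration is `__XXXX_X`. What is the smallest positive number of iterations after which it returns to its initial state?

8

X_X__XXX
XXXX_X__
X__XXXX_
XX_X__XX
_XXXX_X_
_X__XXXX
XXX_X__X
__XXXX_X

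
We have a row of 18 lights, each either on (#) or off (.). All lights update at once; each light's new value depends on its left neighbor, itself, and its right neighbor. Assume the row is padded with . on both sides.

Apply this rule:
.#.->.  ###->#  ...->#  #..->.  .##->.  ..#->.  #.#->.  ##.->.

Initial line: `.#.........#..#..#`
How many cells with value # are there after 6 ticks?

...#######........
##..#####..#######
.....###....#####.
####..#..##..###..
.##...........#..#
....#########.....
count of #: 9

9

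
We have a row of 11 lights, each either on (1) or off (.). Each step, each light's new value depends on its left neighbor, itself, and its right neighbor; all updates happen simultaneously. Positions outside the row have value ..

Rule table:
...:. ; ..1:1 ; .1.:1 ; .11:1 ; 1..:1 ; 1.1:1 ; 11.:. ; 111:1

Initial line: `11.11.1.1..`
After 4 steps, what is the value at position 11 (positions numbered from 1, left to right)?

step 1: 1.11.11111.
step 2: 111.11111.1
step 3: 11.11111.11
step 4: 1.11111.11.
position 11 holds .

.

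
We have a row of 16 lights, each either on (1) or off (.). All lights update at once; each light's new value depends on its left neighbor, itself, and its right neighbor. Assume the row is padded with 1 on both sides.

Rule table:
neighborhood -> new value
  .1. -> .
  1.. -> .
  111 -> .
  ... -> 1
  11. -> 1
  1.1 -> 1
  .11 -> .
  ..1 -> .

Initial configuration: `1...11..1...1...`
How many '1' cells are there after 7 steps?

step 1: 1.1..1....1...1.
step 2: 11.....11...1..1
step 3: .1.111..1.1.....
step 4: 1.1..1...1..111.
step 5: 11.....1......11
step 6: .1.111...1111...
step 7: 1.1..1.1....1.1.
count of 1: 6

6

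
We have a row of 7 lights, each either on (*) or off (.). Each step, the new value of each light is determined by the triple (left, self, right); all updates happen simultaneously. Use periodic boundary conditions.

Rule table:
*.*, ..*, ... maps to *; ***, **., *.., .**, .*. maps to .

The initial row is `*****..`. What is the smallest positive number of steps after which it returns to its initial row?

14

......*
.*****.
*......
..*****
.*.....
*..****
..*....
**..***
...*...
***..**
....*..
****..*
.....*.
*****..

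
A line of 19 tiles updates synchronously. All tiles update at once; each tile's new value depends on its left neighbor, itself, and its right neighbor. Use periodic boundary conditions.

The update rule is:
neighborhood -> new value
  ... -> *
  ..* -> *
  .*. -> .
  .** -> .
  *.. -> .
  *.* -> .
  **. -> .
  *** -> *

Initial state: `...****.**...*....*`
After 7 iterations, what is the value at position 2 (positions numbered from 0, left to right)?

.

.**.**.....**..***.
*......****...*.*..
..*****.**..**....*
.*.***.....*...***.
*...*..****..**.*..
..**..*.**..*.....*
.*...*.....*..****.
position 2 holds .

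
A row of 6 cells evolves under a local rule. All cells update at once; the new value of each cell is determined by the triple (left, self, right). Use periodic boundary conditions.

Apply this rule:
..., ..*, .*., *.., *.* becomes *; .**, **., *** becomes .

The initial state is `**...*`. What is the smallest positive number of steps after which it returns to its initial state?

..***.
**...*

2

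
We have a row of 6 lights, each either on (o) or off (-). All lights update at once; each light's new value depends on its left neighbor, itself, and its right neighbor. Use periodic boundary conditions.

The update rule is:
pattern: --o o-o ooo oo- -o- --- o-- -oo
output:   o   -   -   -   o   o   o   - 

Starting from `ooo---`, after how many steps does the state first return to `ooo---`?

---ooo
ooo---

2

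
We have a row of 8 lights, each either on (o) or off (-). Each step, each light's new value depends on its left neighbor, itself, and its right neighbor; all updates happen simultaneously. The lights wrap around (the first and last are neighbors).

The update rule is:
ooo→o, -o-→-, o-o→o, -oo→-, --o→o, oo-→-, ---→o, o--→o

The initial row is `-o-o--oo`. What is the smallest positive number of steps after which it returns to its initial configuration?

2

step 1: o-o-oo--
step 2: -o-o--oo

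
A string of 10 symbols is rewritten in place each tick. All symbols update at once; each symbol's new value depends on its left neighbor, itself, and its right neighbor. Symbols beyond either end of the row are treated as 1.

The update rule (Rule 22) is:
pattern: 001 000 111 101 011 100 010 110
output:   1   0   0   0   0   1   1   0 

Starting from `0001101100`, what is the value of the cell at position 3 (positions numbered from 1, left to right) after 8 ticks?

0

1010000011
0011000100
1100101111
0011100000
1100010001
0010111010
1110000010
0001000110
position 3 holds 0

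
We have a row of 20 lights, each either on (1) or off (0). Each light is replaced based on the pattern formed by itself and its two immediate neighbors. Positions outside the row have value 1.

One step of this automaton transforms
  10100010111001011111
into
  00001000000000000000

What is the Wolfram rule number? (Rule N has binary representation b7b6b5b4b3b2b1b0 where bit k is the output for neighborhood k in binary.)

1

position 9: 111 → 0  (bit 7 = 0)
position 0: 110 → 0  (bit 6 = 0)
position 1: 101 → 0  (bit 5 = 0)
position 3: 100 → 0  (bit 4 = 0)
position 8: 011 → 0  (bit 3 = 0)
position 2: 010 → 0  (bit 2 = 0)
position 5: 001 → 0  (bit 1 = 0)
position 4: 000 → 1  (bit 0 = 1)
bits b7..b0 = 00000001 = 1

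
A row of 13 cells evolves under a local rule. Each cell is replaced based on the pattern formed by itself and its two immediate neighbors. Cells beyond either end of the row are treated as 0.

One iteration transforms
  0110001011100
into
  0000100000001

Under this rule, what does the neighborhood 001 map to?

At position 0 the neighborhood is 001; the next row has 0 there.

0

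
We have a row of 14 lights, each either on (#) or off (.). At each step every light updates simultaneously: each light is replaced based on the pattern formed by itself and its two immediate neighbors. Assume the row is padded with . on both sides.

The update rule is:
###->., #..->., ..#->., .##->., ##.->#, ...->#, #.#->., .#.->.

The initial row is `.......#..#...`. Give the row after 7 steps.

......#.######

######......##
.....#.####..#
####......#...
...#.####...##
##......#.#..#
.#.####.......
......#.######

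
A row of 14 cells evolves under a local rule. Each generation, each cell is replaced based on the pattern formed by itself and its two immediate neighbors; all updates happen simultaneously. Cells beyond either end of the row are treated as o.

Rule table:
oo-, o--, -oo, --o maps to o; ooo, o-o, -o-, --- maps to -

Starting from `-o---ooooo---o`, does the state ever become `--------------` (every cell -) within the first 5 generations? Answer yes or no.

--o-oo---oo-oo
oo--ooo-ooo-o-
-oooo-o-o-o---
-o--o------o-o
--oo-o----o--o
generation 5 is --oo-o----o--o, still not uniform -

no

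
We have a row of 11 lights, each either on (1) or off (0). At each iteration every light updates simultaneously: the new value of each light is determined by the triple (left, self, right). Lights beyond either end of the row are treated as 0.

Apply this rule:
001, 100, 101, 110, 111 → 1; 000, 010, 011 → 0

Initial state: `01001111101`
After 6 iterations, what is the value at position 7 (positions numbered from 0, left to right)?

1

10110111110
01011011111
10101101111
01010110111
10101011011
01010101101
position 7 holds 1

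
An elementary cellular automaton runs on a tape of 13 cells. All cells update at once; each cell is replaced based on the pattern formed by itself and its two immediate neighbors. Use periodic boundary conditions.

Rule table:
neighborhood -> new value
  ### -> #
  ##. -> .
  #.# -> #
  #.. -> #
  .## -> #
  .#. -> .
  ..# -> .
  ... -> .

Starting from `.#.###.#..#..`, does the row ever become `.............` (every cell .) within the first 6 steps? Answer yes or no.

step 1: ..###.#.#..#.
step 2: ..##.#.#.#..#
step 3: #.#.#.#.#.#..
step 4: .#.#.#.#.#.#.
step 5: ..#.#.#.#.#.#
step 6: #..#.#.#.#.#.
step 6 is #..#.#.#.#.#., still not uniform .

no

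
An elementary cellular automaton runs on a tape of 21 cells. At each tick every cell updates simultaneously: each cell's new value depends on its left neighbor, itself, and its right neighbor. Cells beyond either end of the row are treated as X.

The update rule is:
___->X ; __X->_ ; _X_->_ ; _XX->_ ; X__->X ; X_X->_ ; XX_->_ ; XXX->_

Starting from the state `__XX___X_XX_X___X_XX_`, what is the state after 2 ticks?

tick 1: X___XX_______XX______
tick 2: _XX___XXXXXX___XXXXX_

_XX___XXXXXX___XXXXX_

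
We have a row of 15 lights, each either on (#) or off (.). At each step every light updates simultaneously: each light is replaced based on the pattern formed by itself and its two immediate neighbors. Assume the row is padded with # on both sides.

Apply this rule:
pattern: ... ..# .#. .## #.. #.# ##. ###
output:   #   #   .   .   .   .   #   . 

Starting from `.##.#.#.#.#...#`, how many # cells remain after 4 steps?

..#.........##.
.#..########.#.
...#.......#...
.##..######..##
count of #: 10

10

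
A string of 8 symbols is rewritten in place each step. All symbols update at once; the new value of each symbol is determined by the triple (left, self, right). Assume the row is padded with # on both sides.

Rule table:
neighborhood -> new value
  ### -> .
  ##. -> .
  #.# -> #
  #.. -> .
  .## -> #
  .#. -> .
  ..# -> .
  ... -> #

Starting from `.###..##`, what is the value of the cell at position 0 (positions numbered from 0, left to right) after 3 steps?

##....#.
...##..#
.#.#...#
position 0 holds .

.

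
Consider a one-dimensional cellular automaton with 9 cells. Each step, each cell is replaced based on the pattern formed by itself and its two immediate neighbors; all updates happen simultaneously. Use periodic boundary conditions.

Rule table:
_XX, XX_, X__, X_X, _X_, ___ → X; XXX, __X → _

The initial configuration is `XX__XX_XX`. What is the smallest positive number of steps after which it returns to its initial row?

step 1: _XX_XXXX_
step 2: _XXXX__XX
step 3: XX__XX_XX

3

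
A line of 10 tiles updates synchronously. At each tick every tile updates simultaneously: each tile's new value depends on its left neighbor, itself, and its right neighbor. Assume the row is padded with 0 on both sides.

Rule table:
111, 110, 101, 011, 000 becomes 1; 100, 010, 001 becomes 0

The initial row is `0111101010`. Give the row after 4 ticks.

0111110100
0111111001
0111111000
0111111011

0111111011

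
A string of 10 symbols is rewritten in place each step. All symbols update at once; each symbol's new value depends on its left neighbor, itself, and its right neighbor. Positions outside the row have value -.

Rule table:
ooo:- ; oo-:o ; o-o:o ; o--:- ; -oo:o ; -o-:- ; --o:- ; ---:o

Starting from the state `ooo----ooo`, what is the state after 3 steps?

--oo--oo--

o-o-oo-o-o
-o-oooo-o-
--oo--oo--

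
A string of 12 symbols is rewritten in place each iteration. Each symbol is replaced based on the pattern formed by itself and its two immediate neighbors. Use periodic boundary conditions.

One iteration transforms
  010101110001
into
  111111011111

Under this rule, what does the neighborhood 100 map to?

1

At position 8 the neighborhood is 100; the next row has 1 there.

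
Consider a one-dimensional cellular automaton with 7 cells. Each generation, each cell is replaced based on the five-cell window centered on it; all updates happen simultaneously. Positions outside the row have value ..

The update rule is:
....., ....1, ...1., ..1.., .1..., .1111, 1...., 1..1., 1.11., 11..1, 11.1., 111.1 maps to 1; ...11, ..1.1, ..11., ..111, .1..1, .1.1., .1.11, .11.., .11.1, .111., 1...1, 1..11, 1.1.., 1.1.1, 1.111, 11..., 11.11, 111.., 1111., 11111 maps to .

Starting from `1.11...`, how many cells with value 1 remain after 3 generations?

..1..11
111....
....111
count of 1: 3

3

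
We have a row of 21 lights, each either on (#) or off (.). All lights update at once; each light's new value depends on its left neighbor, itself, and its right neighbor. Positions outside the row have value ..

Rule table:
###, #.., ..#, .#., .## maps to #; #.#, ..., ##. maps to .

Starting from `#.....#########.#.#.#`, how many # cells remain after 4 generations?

16

##...#########..#.#.#
#.#.#########.###.#.#
#.#.########..##..#.#
#.#.#######.###.###.#
count of #: 16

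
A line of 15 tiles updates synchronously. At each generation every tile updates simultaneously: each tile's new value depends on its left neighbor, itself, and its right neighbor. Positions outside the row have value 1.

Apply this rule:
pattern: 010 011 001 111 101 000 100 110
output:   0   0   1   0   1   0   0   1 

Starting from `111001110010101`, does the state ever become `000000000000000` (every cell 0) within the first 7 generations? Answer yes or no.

no

001010010101010
010100101010101
101001010101010
110010101010101
010101010101010
101010101010101
110101010101010
generation 7 is 110101010101010, still not uniform 0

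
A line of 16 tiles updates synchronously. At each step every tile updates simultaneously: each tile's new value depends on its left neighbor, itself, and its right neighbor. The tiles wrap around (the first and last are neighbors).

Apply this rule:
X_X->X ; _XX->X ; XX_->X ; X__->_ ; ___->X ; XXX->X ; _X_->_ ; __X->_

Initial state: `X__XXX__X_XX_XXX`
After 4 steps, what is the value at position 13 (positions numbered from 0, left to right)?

X

X__XXX___XXXXXXX
X__XXX_X_XXXXXXX
X__XXXX_XXXXXXXX
X__XXXXXXXXXXXXX
position 13 holds X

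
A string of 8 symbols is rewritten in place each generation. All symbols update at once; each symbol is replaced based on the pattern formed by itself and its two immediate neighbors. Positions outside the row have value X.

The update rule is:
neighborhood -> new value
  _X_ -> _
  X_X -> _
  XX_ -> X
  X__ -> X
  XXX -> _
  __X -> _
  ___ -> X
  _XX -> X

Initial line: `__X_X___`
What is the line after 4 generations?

XX___XX_

X____XX_
XXXX_XX_
___X_XX_
XX___XX_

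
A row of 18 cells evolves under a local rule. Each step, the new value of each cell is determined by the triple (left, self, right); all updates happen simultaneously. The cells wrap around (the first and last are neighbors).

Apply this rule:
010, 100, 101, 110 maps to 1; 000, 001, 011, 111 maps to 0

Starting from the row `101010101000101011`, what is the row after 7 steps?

001100000000001100

111111111100111100
000000000110000110
000000000011000011
100000000001100001
110000000000110000
011000000000011000
001100000000001100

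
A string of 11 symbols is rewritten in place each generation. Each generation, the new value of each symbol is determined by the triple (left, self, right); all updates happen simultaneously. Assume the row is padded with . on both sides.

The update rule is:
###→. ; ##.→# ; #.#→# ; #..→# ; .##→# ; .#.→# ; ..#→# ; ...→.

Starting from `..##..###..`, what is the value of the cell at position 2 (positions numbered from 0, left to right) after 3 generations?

.######.##.
##....#####
###..##...#
position 2 holds #

#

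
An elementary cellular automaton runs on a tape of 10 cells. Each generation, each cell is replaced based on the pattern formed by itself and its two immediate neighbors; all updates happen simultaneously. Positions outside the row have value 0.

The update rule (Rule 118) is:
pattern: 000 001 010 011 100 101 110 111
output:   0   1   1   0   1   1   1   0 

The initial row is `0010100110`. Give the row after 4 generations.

0110111001

0111111011
1000001101
1100010111
0110111001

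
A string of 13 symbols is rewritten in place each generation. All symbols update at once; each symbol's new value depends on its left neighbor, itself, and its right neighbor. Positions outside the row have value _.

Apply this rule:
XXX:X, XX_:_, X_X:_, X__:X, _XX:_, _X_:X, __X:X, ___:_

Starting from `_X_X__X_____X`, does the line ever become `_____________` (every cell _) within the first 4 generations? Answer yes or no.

generation 1: XX_XXXXX___XX
generation 2: ____XXX_X_X__
generation 3: ___X_X__X_XX_
generation 4: __XX_XXXX___X
generation 4 is __XX_XXXX___X, still not uniform _

no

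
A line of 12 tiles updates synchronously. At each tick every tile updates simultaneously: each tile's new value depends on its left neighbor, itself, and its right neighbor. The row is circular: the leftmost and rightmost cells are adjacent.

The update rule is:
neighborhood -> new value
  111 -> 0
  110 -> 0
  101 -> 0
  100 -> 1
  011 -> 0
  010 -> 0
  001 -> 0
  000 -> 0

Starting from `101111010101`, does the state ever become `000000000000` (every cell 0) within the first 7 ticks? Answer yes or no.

000000000000
all cells are 0 at tick 1

yes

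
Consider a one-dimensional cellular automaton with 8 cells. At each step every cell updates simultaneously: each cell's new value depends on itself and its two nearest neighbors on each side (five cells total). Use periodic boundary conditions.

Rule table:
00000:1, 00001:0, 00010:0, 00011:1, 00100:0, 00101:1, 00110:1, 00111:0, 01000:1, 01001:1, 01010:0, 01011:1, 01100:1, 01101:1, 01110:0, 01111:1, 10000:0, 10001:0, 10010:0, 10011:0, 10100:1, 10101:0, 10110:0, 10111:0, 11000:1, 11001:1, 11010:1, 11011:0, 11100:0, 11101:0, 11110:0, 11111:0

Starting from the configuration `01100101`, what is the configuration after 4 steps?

00100100

10110100
11011110
01001000
00100100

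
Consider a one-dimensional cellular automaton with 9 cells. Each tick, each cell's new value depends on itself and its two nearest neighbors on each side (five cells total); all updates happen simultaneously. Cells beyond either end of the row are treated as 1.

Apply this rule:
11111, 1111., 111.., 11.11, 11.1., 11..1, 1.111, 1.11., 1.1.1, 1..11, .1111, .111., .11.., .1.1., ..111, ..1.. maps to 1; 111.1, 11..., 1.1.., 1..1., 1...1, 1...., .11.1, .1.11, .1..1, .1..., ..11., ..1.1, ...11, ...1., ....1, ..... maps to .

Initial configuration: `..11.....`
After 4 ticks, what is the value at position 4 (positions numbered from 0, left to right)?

11.1.....
1.1......
.1.......
1........
position 4 holds .

.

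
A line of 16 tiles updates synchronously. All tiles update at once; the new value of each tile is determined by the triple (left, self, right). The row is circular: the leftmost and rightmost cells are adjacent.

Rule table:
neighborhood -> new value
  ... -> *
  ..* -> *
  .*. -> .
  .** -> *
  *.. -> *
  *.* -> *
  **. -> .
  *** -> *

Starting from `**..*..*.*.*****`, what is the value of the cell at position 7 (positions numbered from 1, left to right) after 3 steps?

*.**.**.*.******
.**.**.*.*******
**.**.*.*******.
position 7 holds *

*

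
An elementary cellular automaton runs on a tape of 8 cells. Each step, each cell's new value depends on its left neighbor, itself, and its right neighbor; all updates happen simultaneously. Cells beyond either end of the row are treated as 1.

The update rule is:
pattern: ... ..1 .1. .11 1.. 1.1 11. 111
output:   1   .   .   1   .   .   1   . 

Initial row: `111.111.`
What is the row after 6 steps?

..1.1.1.
........
.111111.
.1....1.
...11...
.1.11.1.

.1.11.1.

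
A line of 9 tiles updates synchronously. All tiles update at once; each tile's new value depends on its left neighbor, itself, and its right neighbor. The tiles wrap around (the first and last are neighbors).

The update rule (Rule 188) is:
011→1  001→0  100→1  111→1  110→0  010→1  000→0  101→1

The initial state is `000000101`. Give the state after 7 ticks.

111011110

tick 1: 100000111
tick 2: 010000111
tick 3: 111000110
tick 4: 110100101
tick 5: 101110111
tick 6: 011101111
tick 7: 111011110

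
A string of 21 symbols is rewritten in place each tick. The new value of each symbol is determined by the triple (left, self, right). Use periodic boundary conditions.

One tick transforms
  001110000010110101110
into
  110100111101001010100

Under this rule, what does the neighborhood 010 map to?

0

At position 10 the neighborhood is 010; the next row has 0 there.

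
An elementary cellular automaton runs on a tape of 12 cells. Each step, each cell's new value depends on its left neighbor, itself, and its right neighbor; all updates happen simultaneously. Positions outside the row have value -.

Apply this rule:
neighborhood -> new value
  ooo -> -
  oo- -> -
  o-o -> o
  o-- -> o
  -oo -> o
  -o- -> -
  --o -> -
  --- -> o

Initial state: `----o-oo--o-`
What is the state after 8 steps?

step 1: ooo--oo-o--o
step 2: o--o-o-o-o--
step 3: -o--o-o-o-oo
step 4: --o--o-o-oo-
step 5: o--o--o-oo-o
step 6: -o--o--oo-o-
step 7: --o--o-o-o-o
step 8: o--o--o-o-o-

o--o--o-o-o-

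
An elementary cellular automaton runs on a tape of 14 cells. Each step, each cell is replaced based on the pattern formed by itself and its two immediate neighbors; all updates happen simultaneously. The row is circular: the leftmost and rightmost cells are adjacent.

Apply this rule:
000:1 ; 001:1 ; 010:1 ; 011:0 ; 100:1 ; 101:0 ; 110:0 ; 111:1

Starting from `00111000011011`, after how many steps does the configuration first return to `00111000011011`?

11010111100000
00010011011111
11111100001110
01111011110100
10110001100111
00001110011011
11110101100000
01100100011111
00011111101110
11101111000101
11000110111100
00111000011011

12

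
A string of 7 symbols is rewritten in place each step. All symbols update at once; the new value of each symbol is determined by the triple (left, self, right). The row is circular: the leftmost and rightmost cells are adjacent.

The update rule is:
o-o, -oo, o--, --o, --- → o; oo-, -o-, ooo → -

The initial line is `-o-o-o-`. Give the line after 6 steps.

o-o-o-o
-o-o-oo
o-o-oo-
-o-oo-o
o-oo-o-
-oo-o-o

-oo-o-o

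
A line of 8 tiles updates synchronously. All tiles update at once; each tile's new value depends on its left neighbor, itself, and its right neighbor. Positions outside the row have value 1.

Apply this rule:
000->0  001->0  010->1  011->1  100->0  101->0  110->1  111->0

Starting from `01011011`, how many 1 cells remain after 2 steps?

step 1: 01011010
step 2: 01011010
count of 1: 4

4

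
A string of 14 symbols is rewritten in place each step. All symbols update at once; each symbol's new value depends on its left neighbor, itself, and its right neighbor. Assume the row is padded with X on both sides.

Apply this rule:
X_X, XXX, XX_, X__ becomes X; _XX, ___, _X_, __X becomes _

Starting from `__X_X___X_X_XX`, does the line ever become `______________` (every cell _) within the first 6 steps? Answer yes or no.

X__X_X___X_X_X
XX__X_X___X_X_
XXX__X_X___X_X
XXXX__X_X___X_
XXXXX__X_X___X
XXXXXX__X_X___
step 6 is XXXXXX__X_X___, still not uniform _

no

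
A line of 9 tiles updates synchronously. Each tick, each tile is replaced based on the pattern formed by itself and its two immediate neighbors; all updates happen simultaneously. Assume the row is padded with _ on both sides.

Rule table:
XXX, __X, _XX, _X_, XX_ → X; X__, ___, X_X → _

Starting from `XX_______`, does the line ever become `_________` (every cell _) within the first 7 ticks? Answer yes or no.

no

tick 1: XX_______  (fixed point — unchanged through tick 7)
tick 7 is XX_______, still not uniform _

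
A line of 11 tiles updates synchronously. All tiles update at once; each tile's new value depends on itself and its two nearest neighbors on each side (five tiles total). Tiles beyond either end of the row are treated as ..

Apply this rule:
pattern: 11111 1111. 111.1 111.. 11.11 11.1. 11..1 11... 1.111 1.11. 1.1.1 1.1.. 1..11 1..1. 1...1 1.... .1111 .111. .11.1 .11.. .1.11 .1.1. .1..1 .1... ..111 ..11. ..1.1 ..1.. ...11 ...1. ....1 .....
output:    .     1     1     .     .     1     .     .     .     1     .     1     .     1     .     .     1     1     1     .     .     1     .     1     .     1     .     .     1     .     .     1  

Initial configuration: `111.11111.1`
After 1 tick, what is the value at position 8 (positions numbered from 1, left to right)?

1

.11..1.1111
position 8 holds 1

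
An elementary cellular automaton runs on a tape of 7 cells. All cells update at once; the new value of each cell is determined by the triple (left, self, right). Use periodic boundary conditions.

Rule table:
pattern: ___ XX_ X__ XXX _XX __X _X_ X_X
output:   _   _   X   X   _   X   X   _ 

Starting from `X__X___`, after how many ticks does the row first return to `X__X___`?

7

XXXXX_X
XXXX___
_XX_X_X
____X_X
X__XX_X
_XX____
X__X___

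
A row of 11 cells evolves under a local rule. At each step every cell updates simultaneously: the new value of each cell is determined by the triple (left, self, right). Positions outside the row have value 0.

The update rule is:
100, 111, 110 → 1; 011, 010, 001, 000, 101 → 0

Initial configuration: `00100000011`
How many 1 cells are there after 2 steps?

1

00010000001
00001000000
count of 1: 1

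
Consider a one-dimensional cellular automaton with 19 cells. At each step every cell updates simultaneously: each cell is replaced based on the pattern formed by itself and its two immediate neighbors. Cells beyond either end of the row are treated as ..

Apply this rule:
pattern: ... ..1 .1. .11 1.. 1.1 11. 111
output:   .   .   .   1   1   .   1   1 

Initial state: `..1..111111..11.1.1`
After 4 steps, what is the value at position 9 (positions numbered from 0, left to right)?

step 1: ...1.1111111.11....
step 2: .....1111111.111...
step 3: .....1111111.1111..
step 4: .....1111111.11111.
position 9 holds 1

1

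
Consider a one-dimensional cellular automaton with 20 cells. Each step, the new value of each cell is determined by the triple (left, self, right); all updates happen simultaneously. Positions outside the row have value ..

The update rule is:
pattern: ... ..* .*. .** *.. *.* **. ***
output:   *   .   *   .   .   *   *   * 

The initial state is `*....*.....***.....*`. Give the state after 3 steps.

.**.****.*.*..**.***

*.**.*.***..**.***.*
**.****.**...**.****
.**.****.*.*..**.***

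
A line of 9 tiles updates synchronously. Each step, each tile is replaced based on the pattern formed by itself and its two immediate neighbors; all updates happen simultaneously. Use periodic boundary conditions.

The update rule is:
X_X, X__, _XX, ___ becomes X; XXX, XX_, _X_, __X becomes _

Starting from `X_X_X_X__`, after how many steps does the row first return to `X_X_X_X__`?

9

step 1: _X_X_X_X_
step 2: __X_X_X_X
step 3: X__X_X_X_
step 4: _X__X_X_X
step 5: X_X__X_X_
step 6: _X_X__X_X
step 7: X_X_X__X_
step 8: _X_X_X__X
step 9: X_X_X_X__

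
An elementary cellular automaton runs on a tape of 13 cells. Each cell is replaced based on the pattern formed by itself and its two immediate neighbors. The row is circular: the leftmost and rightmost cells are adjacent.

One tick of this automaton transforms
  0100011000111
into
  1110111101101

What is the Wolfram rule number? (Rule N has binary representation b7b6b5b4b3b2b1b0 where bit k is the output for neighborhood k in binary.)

126

position 11: 111 → 0  (bit 7 = 0)
position 6: 110 → 1  (bit 6 = 1)
position 0: 101 → 1  (bit 5 = 1)
position 2: 100 → 1  (bit 4 = 1)
position 5: 011 → 1  (bit 3 = 1)
position 1: 010 → 1  (bit 2 = 1)
position 4: 001 → 1  (bit 1 = 1)
position 3: 000 → 0  (bit 0 = 0)
bits b7..b0 = 01111110 = 126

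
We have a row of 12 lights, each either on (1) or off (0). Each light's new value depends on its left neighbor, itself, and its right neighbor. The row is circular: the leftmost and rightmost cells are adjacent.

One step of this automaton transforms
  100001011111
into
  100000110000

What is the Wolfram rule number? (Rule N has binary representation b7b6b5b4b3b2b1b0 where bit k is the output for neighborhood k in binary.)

104

position 8: 111 → 0  (bit 7 = 0)
position 0: 110 → 1  (bit 6 = 1)
position 6: 101 → 1  (bit 5 = 1)
position 1: 100 → 0  (bit 4 = 0)
position 7: 011 → 1  (bit 3 = 1)
position 5: 010 → 0  (bit 2 = 0)
position 4: 001 → 0  (bit 1 = 0)
position 2: 000 → 0  (bit 0 = 0)
bits b7..b0 = 01101000 = 104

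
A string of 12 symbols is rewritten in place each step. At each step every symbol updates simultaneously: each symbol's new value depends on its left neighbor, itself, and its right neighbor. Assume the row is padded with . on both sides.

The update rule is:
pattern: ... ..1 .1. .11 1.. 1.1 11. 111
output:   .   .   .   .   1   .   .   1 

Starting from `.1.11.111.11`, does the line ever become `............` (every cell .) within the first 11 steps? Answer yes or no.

step 1: .......1....
step 2: ........1...
step 3: .........1..
step 4: ..........1.
step 5: ...........1
step 6: ............
all cells are . at step 6

yes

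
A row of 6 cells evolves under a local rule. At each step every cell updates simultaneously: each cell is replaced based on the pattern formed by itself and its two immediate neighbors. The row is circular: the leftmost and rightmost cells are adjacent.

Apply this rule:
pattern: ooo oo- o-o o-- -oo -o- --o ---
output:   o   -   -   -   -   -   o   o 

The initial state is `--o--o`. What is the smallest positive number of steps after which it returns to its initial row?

3

-o--o-
o--o--
--o--o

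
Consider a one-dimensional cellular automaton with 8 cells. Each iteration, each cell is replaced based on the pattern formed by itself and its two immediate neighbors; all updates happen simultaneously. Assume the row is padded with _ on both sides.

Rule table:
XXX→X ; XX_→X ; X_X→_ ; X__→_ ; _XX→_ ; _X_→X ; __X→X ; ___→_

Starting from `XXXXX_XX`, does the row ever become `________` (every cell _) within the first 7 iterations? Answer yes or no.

no

_XXXX__X
X_XXX_XX
X__XX__X
X_X_X_XX
X_X_X__X
X_X_X_XX  (repeats iteration 4; period 2)
iteration 7: X_X_X__X
iteration 7 is X_X_X__X, still not uniform _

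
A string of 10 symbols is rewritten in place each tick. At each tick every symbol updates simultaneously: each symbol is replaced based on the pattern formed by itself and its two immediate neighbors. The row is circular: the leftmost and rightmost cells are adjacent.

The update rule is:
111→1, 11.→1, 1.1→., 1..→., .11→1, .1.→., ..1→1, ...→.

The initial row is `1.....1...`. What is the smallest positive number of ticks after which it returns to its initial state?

.....1...1
....1...1.
...1...1..
..1...1...
.1...1....
1...1.....
...1.....1
..1.....1.
.1.....1..
1.....1...

10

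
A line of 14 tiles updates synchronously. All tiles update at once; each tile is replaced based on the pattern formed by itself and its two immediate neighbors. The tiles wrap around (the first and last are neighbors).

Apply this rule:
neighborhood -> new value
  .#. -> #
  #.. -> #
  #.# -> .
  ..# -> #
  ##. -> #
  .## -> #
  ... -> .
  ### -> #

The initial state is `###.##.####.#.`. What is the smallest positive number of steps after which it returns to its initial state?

###.##.####.#.

1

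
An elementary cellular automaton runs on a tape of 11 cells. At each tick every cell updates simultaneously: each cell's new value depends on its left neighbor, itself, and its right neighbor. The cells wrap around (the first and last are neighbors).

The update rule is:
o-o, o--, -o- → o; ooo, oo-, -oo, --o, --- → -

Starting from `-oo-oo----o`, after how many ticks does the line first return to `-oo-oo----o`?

o--o--o---o
-o-oo-oo---
-oo--o--o--
---o-oo-oo-
---oo--o--o
o----o-oo-o
-o---oo--o-
-oo----o-oo
o--o---oo--
oo-oo----o-
--o--o---oo
o-oo-oo----
oo--o--o---
--o-oo-oo--
--oo--o--o-
----o-oo-oo
o---oo--o--
oo----o-oo-
--o---oo--o
o-oo----o-o
-o--o---oo-
-oo-oo----o

22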